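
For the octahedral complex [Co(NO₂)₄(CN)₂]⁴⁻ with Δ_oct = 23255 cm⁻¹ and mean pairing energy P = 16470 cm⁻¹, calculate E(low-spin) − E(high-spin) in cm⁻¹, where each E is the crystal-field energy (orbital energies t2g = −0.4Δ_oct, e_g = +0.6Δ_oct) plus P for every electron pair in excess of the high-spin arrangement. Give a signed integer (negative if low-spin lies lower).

Ligand charges: 4×(-1) from NO₂⁻ and 2×(-1) from CN⁻ sum to -6; with overall charge -4, Co is +2.
Group 9 minus oxidation state +2 gives a d⁷ configuration for Co²⁺.
High-spin d⁷ fills as t2g^5 e_g^2 with CFSE 5(−0.4) + 2(+0.6) = -0.8Δ_oct = -18604 cm⁻¹.
For low-spin the configuration is t2g^6 e_g^1: orbital energy -1.8 × 23255 = -41859 cm⁻¹, and 1 additional pair relative to high-spin adds 16470 cm⁻¹, giving -25389 cm⁻¹.
Thus E(LS) − E(HS) = -6785 cm⁻¹.

-6785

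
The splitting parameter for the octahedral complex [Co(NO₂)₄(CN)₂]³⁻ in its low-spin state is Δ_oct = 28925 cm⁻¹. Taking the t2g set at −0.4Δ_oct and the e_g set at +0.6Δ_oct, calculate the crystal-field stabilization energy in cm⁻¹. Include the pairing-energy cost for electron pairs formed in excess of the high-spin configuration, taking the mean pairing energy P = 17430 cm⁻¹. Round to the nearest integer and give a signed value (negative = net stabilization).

-34560

Ligand charges: 4×(-1) from NO₂⁻ and 2×(-1) from CN⁻ sum to -6; with overall charge -3, Co is +3.
Group 9 minus oxidation state +3 gives a d⁶ configuration for Co³⁺.
Electron filling gives t2g^6 e_g^0.
CFSE(orbital) = 6×(-0.4Δ_oct) + 0×(0.6Δ_oct) = -2.4Δ_oct; with Δ_oct = 28925 cm⁻¹ that is -69420 cm⁻¹.
High-spin d⁶ would be t2g^4 e_g^2 with 1 pair; low-spin has 3, so 2 excess pairs cost +2P = +34860 cm⁻¹.
Net CFSE = -69420 + 34860 = -34560 cm⁻¹.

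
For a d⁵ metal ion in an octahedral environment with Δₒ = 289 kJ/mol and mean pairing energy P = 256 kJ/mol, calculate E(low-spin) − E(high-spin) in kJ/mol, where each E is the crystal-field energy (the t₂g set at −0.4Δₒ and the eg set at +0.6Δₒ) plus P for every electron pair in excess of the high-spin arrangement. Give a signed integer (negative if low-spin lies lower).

-66

In the high-spin limit (t₂g³ eg²) the orbital term is 0.0Δₒ = 0 kJ/mol, with no excess pairing.
Low-spin t₂g⁵ eg⁰ gives -2.0Δₒ = -578 kJ/mol, but forming 2 extra pairs costs 2P = 512 kJ/mol, so E(LS) = -578 + 512 = -66 kJ/mol.
Thus E(LS) − E(HS) = -66 kJ/mol.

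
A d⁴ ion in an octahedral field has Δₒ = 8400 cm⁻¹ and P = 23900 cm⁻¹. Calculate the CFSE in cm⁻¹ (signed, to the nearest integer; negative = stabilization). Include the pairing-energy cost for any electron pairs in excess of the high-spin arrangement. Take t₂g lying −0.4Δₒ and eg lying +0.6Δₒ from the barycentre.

Since Δₒ = 8400 cm⁻¹ < P = 23900 cm⁻¹, the complex adopts the high-spin configuration.
Configuration: t₂g³ eg¹.
Orbital CFSE = -0.6Δₒ = -0.6 × 8400 = -5040 cm⁻¹.
High-spin has no excess pairs, so no pairing correction applies.

-5040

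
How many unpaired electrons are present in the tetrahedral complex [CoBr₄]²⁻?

3

Each Br⁻ contributes -1; 4 × (-1) = -4. With overall charge -2, Co is in the +2 oxidation state.
Co sits in group 9; removing 2 electrons leaves Co²⁺ with 9 − 2 = 7 d electrons.
With tetrahedral geometry the complex is necessarily high-spin.
Configuration: e^4 t2^3, giving 3 unpaired electrons.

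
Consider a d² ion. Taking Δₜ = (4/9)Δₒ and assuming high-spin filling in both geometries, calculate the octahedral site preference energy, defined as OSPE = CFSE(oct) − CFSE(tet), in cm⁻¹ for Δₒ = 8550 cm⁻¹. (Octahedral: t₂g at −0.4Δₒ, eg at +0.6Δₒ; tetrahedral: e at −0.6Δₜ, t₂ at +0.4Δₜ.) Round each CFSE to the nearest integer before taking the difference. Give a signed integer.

-2280

Octahedral high-spin t2g^2 e_g^0: CFSE = -0.8 × 8550 = -6840 cm⁻¹.
Tetrahedral e^2 t2^0 gives -1.2Δₜ = -1.2 × (4/9) × 8550 = -4560 cm⁻¹.
Subtracting, OSPE = -6840 − (-4560) = -2280 cm⁻¹.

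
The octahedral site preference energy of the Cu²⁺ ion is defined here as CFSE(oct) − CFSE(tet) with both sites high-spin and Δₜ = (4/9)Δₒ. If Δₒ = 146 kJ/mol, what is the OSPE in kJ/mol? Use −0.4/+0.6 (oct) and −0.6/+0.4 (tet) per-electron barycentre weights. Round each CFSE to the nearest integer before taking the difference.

-62

Cu is in group 11, so Cu²⁺ is d⁹ (11 − 2 = 9).
Octahedral (high-spin): t2g^6 e_g^3, CFSE = 6(−0.4) + 3(+0.6) = -0.6Δₒ = -0.6 × 146 = -88 kJ/mol.
Tetrahedral e^4 t2^5 gives -0.4Δₜ = -0.4 × (4/9) × 146 = -26 kJ/mol.
Subtracting, OSPE = -88 − (-26) = -62 kJ/mol.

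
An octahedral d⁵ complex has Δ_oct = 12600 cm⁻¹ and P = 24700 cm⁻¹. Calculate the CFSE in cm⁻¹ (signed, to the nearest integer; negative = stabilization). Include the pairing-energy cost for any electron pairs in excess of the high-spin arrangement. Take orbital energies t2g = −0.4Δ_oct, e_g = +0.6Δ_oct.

0

Since Δ_oct = 12600 cm⁻¹ < P = 24700 cm⁻¹, the complex adopts the high-spin configuration.
Configuration: t2g^3 e_g^2.
Orbital CFSE = 0.0Δ_oct = 0.0 × 12600 = 0 cm⁻¹.
High-spin has no excess pairs, so no pairing correction applies.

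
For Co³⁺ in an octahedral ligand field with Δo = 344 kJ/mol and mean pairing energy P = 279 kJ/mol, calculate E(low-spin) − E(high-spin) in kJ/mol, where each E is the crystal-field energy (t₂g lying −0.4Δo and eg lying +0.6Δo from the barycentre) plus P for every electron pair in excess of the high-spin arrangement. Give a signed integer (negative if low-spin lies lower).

Co is in group 9, so Co³⁺ is d⁶ (9 − 3 = 6).
High-spin d⁶ fills as t₂g⁴ eg² with CFSE 4(−0.4) + 2(+0.6) = -0.4Δo = -138 kJ/mol.
For low-spin the configuration is t₂g⁶ eg⁰: orbital energy -2.4 × 344 = -826 kJ/mol, and 2 additional pairs relative to high-spin add 558 kJ/mol, giving -268 kJ/mol.
The difference is -268 − (-138) = -130 kJ/mol, so low-spin lies lower.

-130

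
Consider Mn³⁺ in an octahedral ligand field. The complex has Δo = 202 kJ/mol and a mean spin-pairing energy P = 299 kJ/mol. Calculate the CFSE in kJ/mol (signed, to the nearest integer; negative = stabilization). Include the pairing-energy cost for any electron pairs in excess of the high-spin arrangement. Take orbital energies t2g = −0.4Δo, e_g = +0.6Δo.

-121

Group 7 minus oxidation state +3 gives a d⁴ configuration for Mn³⁺.
Δo < P, so pairing is avoided: the ground state is high-spin.
That gives t2g^3 e_g^1.
Orbital CFSE = -0.6Δo = -0.6 × 202 = -121 kJ/mol.
High-spin has no excess pairs, so no pairing correction applies.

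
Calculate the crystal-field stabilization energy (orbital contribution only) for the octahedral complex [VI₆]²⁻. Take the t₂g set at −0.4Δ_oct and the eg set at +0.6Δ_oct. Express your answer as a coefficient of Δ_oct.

-0.4 Δ_oct

Each I⁻ contributes -1; 6 × (-1) = -6. With overall charge -2, V is in the +4 oxidation state.
V⁴⁺: group 5, so d-count = 5 − 4 = 1.
Configuration: t₂g¹ eg⁰.
CFSE = 1(-0.4Δ_oct) + 0(0.6Δ_oct) = -0.4Δ_oct + 0.0Δ_oct = -0.4Δ_oct.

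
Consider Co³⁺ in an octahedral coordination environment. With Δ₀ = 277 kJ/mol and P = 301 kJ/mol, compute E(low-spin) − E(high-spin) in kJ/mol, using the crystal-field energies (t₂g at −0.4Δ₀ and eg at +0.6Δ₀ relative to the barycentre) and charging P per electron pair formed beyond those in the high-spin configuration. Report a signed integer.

Co sits in group 9; removing 3 electrons leaves Co³⁺ with 9 − 3 = 6 d electrons.
High-spin: t₂g⁴ eg², CFSE = -0.4Δ₀ = -111 kJ/mol.
Low-spin: t₂g⁶ eg⁰, orbital CFSE = -2.4Δ₀ = -665 kJ/mol; plus 2 excess pairs × P = +602 kJ/mol; total -63 kJ/mol.
Thus E(LS) − E(HS) = 48 kJ/mol.

48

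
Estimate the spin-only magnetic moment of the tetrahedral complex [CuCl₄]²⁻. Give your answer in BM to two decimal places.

Each Cl⁻ contributes -1; 4 × (-1) = -4. With overall charge -2, Cu is in the +2 oxidation state.
Cu²⁺: group 11, so d-count = 11 − 2 = 9.
Tetrahedral fields are weak (Δₜ ≈ 4/9 Δₒ), so electrons fill high-spin.
Configuration: e^4 t2^5 → 1 unpaired electron.
μ(spin-only) = √[1(1+2)] = √3 ≈ 1.73 BM.

1.73 BM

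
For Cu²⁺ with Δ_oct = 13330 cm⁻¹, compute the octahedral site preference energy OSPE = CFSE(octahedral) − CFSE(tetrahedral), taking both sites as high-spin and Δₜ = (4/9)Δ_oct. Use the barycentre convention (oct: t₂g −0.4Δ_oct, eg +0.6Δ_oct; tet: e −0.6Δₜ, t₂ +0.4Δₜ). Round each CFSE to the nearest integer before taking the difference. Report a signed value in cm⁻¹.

-5628

Group 11 minus oxidation state +2 gives a d⁹ configuration for Cu²⁺.
Octahedral (high-spin): t₂g⁶ eg³, CFSE = 6(−0.4) + 3(+0.6) = -0.6Δ_oct = -0.6 × 13330 = -7998 cm⁻¹.
Tetrahedral: e⁴ t₂⁵, CFSE = 4(−0.6) + 5(+0.4) = -0.4Δₜ = -0.4 × (4/9) × 13330 = -2370 cm⁻¹.
Subtracting, OSPE = -7998 − (-2370) = -5628 cm⁻¹.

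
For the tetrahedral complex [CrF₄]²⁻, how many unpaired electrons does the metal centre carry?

4

Each F⁻ contributes -1; 4 × (-1) = -4. With overall charge -2, Cr is in the +2 oxidation state.
Cr sits in group 6; removing 2 electrons leaves Cr²⁺ with 6 − 2 = 4 d electrons.
Tetrahedral splitting is small, so the complex is high-spin.
Configuration: e² t₂², giving 4 unpaired electrons.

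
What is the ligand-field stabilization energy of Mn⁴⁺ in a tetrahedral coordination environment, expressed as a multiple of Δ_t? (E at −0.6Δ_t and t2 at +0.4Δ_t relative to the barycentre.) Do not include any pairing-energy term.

-0.8 Δ_t

Mn sits in group 7; removing 4 electrons leaves Mn⁴⁺ with 7 − 4 = 3 d electrons.
Tetrahedral fields are weak (Δₜ ≈ 4/9 Δₒ), so electrons fill high-spin.
Configuration: e^2 t2^1.
CFSE = 2(-0.6Δ_t) + 1(0.4Δ_t) = -1.2Δ_t + 0.4Δ_t = -0.8Δ_t.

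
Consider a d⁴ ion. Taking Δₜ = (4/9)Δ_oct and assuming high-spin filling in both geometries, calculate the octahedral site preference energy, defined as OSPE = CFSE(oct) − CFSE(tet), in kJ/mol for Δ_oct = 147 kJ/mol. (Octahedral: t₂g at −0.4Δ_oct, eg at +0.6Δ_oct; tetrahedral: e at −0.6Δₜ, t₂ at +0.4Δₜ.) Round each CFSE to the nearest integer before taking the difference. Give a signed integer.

-62

Octahedral high-spin t2g^3 e_g^1: CFSE = -0.6 × 147 = -88 kJ/mol.
In a tetrahedral site the filling is e^2 t2^2: CFSE(tet) = -0.4Δₜ = -0.4 × (4/9)(147) = -26 kJ/mol.
OSPE = -88 − (-26) = -62 kJ/mol.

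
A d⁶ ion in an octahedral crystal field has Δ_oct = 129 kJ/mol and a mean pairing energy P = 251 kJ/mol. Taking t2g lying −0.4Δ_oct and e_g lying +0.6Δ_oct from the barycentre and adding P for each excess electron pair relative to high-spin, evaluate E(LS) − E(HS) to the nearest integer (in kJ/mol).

In the high-spin limit (t2g^4 e_g^2) the orbital term is -0.4Δ_oct = -52 kJ/mol, with no excess pairing.
Low-spin t2g^6 e_g^0 gives -2.4Δ_oct = -310 kJ/mol, but forming 2 extra pairs costs 2P = 502 kJ/mol, so E(LS) = -310 + 502 = 192 kJ/mol.
The difference is 192 − (-52) = 244 kJ/mol, so high-spin lies lower.

244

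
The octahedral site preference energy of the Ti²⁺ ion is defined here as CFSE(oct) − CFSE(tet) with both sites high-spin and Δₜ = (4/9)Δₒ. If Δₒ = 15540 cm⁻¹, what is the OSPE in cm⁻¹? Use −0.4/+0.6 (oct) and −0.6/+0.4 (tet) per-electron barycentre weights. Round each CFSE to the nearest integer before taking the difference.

-4144

Ti²⁺: group 4, so d-count = 4 − 2 = 2.
Octahedral high-spin t₂g² eg⁰: CFSE = -0.8 × 15540 = -12432 cm⁻¹.
In a tetrahedral site the filling is e² t₂⁰: CFSE(tet) = -1.2Δₜ = -1.2 × (4/9)(15540) = -8288 cm⁻¹.
OSPE = CFSE(oct) − CFSE(tet) = -12432 − (-8288) = -4144 cm⁻¹.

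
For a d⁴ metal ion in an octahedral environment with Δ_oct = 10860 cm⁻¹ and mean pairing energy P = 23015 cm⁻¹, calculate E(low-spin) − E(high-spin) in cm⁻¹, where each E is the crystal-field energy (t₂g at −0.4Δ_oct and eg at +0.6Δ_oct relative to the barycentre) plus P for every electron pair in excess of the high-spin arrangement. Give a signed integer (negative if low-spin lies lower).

12155

High-spin d⁴ fills as t₂g³ eg¹ with CFSE 3(−0.4) + 1(+0.6) = -0.6Δ_oct = -6516 cm⁻¹.
Low-spin t₂g⁴ eg⁰ gives -1.6Δ_oct = -17376 cm⁻¹, but forming 1 extra pair costs 1P = 23015 cm⁻¹, so E(LS) = -17376 + 23015 = 5639 cm⁻¹.
Thus E(LS) − E(HS) = 12155 cm⁻¹.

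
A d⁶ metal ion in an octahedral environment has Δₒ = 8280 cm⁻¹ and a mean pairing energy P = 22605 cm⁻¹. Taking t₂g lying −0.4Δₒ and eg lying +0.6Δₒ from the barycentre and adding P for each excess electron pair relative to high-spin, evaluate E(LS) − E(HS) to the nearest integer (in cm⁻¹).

28650

High-spin d⁶ fills as t₂g⁴ eg² with CFSE 4(−0.4) + 2(+0.6) = -0.4Δₒ = -3312 cm⁻¹.
Low-spin: t₂g⁶ eg⁰, orbital CFSE = -2.4Δₒ = -19872 cm⁻¹; plus 2 excess pairs × P = +45210 cm⁻¹; total 25338 cm⁻¹.
Thus E(LS) − E(HS) = 28650 cm⁻¹.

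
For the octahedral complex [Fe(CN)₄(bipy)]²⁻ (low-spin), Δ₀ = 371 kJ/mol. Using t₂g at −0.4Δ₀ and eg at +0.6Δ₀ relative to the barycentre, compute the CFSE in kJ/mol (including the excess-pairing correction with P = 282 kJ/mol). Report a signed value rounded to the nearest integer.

-326

Ligand charges: 4×(-1) from CN⁻ and 1×(+0) from bipy sum to -4; with overall charge -2, Fe is +2.
Group 8 minus oxidation state +2 gives a d⁶ configuration for Fe²⁺.
Electron filling gives t₂g⁶ eg⁰.
CFSE(orbital) = 6×(-0.4Δ₀) + 0×(0.6Δ₀) = -2.4Δ₀; with Δ₀ = 371 kJ/mol that is -890 kJ/mol.
High-spin d⁶ would be t₂g⁴ eg² with 1 pair; low-spin has 3, so 2 excess pairs cost +2P = +564 kJ/mol.
Combining: -890 + 564 = -326 kJ/mol.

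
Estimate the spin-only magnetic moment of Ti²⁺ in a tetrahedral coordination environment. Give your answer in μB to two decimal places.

2.83 μB

Group 4 minus oxidation state +2 gives a d² configuration for Ti²⁺.
With tetrahedral geometry the complex is necessarily high-spin.
Configuration: e^2 t2^0 → 2 unpaired electrons.
μ(spin-only) = √[2(2+2)] = √8 ≈ 2.83 μB.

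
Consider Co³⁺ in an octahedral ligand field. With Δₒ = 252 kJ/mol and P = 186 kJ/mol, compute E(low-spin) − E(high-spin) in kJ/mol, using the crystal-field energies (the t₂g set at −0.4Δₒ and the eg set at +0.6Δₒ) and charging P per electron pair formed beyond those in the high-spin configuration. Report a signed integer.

Co³⁺: group 9, so d-count = 9 − 3 = 6.
High-spin: t₂g⁴ eg², CFSE = -0.4Δₒ = -101 kJ/mol.
Low-spin: t₂g⁶ eg⁰, orbital CFSE = -2.4Δₒ = -605 kJ/mol; plus 2 excess pairs × P = +372 kJ/mol; total -233 kJ/mol.
E(LS) − E(HS) = -233 − (-101) = -132 kJ/mol.

-132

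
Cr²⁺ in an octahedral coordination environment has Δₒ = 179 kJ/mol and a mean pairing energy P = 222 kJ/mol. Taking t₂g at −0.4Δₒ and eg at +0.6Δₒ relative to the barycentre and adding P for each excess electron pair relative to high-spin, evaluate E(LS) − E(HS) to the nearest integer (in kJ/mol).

43

Cr²⁺: group 6, so d-count = 6 − 2 = 4.
High-spin: t₂g³ eg¹, CFSE = -0.6Δₒ = -107 kJ/mol.
Low-spin: t₂g⁴ eg⁰, orbital CFSE = -1.6Δₒ = -286 kJ/mol; plus 1 excess pair × P = +222 kJ/mol; total -64 kJ/mol.
The difference is -64 − (-107) = 43 kJ/mol, so high-spin lies lower.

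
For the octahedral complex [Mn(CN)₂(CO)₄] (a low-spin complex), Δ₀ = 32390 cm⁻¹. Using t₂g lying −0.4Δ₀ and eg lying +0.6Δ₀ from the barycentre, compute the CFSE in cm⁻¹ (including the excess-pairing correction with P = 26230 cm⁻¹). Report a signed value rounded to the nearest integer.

-12320

Ligand charges: 2×(-1) from CN⁻ and 4×(+0) from CO sum to -2; with overall charge +0, Mn is +2.
Mn²⁺: group 7, so d-count = 7 − 2 = 5.
The d⁵ electrons fill as t₂g⁵ eg⁰.
Orbital CFSE = 5(-0.4) + 0(0.6) = -2.0Δ₀ = -2.0 × 32390 = -64780 cm⁻¹.
Relative to high-spin t₂g³ eg² (0 paired), the low-spin configuration has 2 additional pairs, contributing +2 × 26230 = +52460 cm⁻¹.
Combining: -64780 + 52460 = -12320 cm⁻¹.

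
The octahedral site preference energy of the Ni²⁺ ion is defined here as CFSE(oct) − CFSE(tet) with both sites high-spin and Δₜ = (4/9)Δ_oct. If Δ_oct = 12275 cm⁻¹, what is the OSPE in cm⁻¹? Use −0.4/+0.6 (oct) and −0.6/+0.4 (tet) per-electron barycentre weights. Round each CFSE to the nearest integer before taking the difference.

-10366

Ni²⁺: group 10, so d-count = 10 − 2 = 8.
In an octahedral site d⁸ (HS) is t2g^6 e_g^2, giving CFSE(oct) = -1.2Δ_oct = -14730 cm⁻¹.
Tetrahedral e^4 t2^4 gives -0.8Δₜ = -0.8 × (4/9) × 12275 = -4364 cm⁻¹.
Subtracting, OSPE = -14730 − (-4364) = -10366 cm⁻¹.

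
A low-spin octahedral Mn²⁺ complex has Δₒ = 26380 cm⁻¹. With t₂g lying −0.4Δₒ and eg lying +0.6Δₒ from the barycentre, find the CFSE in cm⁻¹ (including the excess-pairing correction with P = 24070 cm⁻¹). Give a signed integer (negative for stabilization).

Mn²⁺: group 7, so d-count = 7 − 2 = 5.
The d⁵ electrons fill as t₂g⁵ eg⁰.
Orbital CFSE = 5(-0.4) + 0(0.6) = -2.0Δₒ = -2.0 × 26380 = -52760 cm⁻¹.
Pairing penalty: 2 pairs vs 0 in the high-spin reference → 2 extra × P = 48140 cm⁻¹.
Net CFSE = -52760 + 48140 = -4620 cm⁻¹.

-4620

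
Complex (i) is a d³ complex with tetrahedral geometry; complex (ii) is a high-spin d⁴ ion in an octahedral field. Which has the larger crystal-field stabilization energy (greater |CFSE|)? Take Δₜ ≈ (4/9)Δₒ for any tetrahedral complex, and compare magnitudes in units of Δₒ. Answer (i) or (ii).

(ii)

(i): Tetrahedral fields are weak (Δₜ ≈ 4/9 Δₒ), so electrons fill high-spin; e² t₂¹, CFSE = -0.8Δₜ ≈ -0.36Δₒ.
(ii): t₂g³ eg¹, CFSE = -0.6Δₒ.
So (ii) has the larger |CFSE|.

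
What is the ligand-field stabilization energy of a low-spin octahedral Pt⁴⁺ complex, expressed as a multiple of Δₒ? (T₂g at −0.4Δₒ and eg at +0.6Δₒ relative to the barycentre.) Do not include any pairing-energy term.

-2.4 Δₒ

Pt is in group 10, so Pt⁴⁺ is d⁶ (10 − 4 = 6).
Configuration: t₂g⁶ eg⁰.
CFSE = 6(-0.4Δₒ) + 0(0.6Δₒ) = -2.4Δₒ + 0.0Δₒ = -2.4Δₒ.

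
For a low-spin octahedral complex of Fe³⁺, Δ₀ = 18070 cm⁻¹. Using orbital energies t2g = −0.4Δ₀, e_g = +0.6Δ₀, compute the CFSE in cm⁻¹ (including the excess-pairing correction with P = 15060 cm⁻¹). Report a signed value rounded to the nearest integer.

Fe sits in group 8; removing 3 electrons leaves Fe³⁺ with 8 − 3 = 5 d electrons.
The d⁵ electrons fill as t2g^5 e_g^0.
Orbital CFSE = 5(-0.4) + 0(0.6) = -2.0Δ₀ = -2.0 × 18070 = -36140 cm⁻¹.
High-spin d⁵ would be t2g^3 e_g^2 with 0 pairs; low-spin has 2, so 2 excess pairs cost +2P = +30120 cm⁻¹.
Net CFSE = -36140 + 30120 = -6020 cm⁻¹.

-6020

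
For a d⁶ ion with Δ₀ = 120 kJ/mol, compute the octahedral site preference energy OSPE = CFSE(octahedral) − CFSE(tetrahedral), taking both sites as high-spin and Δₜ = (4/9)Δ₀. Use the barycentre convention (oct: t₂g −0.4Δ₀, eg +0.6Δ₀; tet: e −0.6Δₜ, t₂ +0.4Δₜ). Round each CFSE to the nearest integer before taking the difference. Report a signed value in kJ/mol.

-16

Octahedral (high-spin): t₂g⁴ eg², CFSE = 4(−0.4) + 2(+0.6) = -0.4Δ₀ = -0.4 × 120 = -48 kJ/mol.
Tetrahedral: e³ t₂³, CFSE = 3(−0.6) + 3(+0.4) = -0.6Δₜ = -0.6 × (4/9) × 120 = -32 kJ/mol.
OSPE = -48 − (-32) = -16 kJ/mol.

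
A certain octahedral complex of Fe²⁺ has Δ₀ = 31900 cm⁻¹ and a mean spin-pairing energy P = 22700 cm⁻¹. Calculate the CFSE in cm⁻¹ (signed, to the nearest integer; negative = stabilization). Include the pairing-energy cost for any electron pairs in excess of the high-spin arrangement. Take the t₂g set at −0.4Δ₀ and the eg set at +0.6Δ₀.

Fe sits in group 8; removing 2 electrons leaves Fe²⁺ with 8 − 2 = 6 d electrons.
Here Δ₀ > P (31900 > 22700), so the low-spin state is favoured.
That gives t₂g⁶ eg⁰.
Orbital CFSE = -2.4Δ₀ = -2.4 × 31900 = -76560 cm⁻¹.
Excess pairs vs high-spin: 3 − 1 = 2; pairing cost = +45400 cm⁻¹.
Net CFSE = -76560 + 45400 = -31160 cm⁻¹.

-31160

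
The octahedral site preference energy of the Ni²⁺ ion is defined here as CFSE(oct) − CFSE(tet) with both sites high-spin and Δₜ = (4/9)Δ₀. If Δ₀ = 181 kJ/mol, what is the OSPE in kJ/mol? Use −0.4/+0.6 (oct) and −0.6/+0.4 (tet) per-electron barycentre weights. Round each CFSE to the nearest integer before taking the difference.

Ni sits in group 10; removing 2 electrons leaves Ni²⁺ with 10 − 2 = 8 d electrons.
In an octahedral site d⁸ (HS) is t₂g⁶ eg², giving CFSE(oct) = -1.2Δ₀ = -217 kJ/mol.
Tetrahedral: e⁴ t₂⁴, CFSE = 4(−0.6) + 4(+0.4) = -0.8Δₜ = -0.8 × (4/9) × 181 = -64 kJ/mol.
OSPE = CFSE(oct) − CFSE(tet) = -217 − (-64) = -153 kJ/mol.

-153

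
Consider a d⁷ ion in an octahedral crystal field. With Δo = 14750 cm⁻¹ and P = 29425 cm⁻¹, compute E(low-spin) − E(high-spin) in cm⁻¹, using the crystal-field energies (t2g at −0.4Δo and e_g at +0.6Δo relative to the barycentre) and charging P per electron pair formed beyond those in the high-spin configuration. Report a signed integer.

High-spin d⁷ fills as t2g^5 e_g^2 with CFSE 5(−0.4) + 2(+0.6) = -0.8Δo = -11800 cm⁻¹.
Low-spin: t2g^6 e_g^1, orbital CFSE = -1.8Δo = -26550 cm⁻¹; plus 1 excess pair × P = +29425 cm⁻¹; total 2875 cm⁻¹.
Thus E(LS) − E(HS) = 14675 cm⁻¹.

14675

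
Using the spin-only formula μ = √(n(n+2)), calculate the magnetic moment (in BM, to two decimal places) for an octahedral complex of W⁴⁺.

2.83 BM

W is in group 6, so W⁴⁺ is d² (6 − 4 = 2).
For octahedral d² the high- and low-spin configurations coincide.
Configuration: t2g^2 e_g^0 → 2 unpaired electrons.
μ(spin-only) = √[2(2+2)] = √8 ≈ 2.83 BM.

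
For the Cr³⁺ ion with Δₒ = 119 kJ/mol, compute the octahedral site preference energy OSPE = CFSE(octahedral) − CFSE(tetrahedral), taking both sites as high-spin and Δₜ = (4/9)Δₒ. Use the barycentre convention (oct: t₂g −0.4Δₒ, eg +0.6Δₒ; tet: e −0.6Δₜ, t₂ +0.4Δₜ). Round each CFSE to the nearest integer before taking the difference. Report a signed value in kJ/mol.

-101

Group 6 minus oxidation state +3 gives a d³ configuration for Cr³⁺.
Octahedral (high-spin): t₂g³ eg⁰, CFSE = 3(−0.4) + 0(+0.6) = -1.2Δₒ = -1.2 × 119 = -143 kJ/mol.
Tetrahedral: e² t₂¹, CFSE = 2(−0.6) + 1(+0.4) = -0.8Δₜ = -0.8 × (4/9) × 119 = -42 kJ/mol.
OSPE = -143 − (-42) = -101 kJ/mol.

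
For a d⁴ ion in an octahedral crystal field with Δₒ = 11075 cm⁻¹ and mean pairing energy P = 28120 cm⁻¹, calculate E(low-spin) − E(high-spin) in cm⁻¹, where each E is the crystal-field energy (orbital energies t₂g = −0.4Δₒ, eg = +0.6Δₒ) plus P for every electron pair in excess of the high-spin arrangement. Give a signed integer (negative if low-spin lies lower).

High-spin d⁴ fills as t₂g³ eg¹ with CFSE 3(−0.4) + 1(+0.6) = -0.6Δₒ = -6645 cm⁻¹.
Low-spin: t₂g⁴ eg⁰, orbital CFSE = -1.6Δₒ = -17720 cm⁻¹; plus 1 excess pair × P = +28120 cm⁻¹; total 10400 cm⁻¹.
Thus E(LS) − E(HS) = 17045 cm⁻¹.

17045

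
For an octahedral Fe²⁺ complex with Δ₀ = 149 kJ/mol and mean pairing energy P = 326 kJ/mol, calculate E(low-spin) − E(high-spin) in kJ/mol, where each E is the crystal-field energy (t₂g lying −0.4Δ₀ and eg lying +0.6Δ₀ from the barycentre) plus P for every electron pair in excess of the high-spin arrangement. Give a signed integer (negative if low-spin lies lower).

354

Fe²⁺: group 8, so d-count = 8 − 2 = 6.
High-spin d⁶ fills as t₂g⁴ eg² with CFSE 4(−0.4) + 2(+0.6) = -0.4Δ₀ = -60 kJ/mol.
Low-spin: t₂g⁶ eg⁰, orbital CFSE = -2.4Δ₀ = -358 kJ/mol; plus 2 excess pairs × P = +652 kJ/mol; total 294 kJ/mol.
E(LS) − E(HS) = 294 − (-60) = 354 kJ/mol.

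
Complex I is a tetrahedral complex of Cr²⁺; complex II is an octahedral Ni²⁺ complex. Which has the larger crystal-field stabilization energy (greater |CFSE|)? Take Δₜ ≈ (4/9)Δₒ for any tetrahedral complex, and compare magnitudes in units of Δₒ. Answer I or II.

I: Cr is in group 6, so Cr²⁺ is d⁴ (6 − 2 = 4); Tetrahedral fields are weak (Δₜ ≈ 4/9 Δₒ), so electrons fill high-spin; e² t₂², CFSE = -0.4Δₜ ≈ -0.18Δₒ.
II: Ni sits in group 10; removing 2 electrons leaves Ni²⁺ with 10 − 2 = 8 d electrons; t₂g⁶ eg², CFSE = -1.2Δₒ.
So II has the larger |CFSE|.

II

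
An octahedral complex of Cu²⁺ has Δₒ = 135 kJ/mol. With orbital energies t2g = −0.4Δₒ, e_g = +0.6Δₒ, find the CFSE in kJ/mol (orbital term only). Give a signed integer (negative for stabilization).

-81

Cu²⁺: group 11, so d-count = 11 − 2 = 9.
For octahedral d⁹ the high- and low-spin configurations coincide.
Configuration: t2g^6 e_g^3.
The orbital stabilization is -0.6Δₒ = -0.6 × 135 = -81 kJ/mol.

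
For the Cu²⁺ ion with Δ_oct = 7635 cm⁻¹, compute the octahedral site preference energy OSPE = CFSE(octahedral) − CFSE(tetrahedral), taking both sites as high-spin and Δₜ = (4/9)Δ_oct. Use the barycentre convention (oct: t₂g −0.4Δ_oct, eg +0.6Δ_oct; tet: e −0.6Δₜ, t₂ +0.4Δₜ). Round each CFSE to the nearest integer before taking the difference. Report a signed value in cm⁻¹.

Cu sits in group 11; removing 2 electrons leaves Cu²⁺ with 11 − 2 = 9 d electrons.
Octahedral (high-spin): t2g^6 e_g^3, CFSE = 6(−0.4) + 3(+0.6) = -0.6Δ_oct = -0.6 × 7635 = -4581 cm⁻¹.
Tetrahedral e^4 t2^5 gives -0.4Δₜ = -0.4 × (4/9) × 7635 = -1357 cm⁻¹.
OSPE = CFSE(oct) − CFSE(tet) = -4581 − (-1357) = -3224 cm⁻¹.

-3224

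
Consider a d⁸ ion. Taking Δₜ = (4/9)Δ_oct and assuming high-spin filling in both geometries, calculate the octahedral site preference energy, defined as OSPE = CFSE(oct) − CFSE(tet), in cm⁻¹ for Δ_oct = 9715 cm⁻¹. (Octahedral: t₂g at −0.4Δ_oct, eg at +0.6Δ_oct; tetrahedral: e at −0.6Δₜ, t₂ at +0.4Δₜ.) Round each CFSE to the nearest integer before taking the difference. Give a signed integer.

Octahedral (high-spin): t2g^6 e_g^2, CFSE = 6(−0.4) + 2(+0.6) = -1.2Δ_oct = -1.2 × 9715 = -11658 cm⁻¹.
Tetrahedral: e^4 t2^4, CFSE = 4(−0.6) + 4(+0.4) = -0.8Δₜ = -0.8 × (4/9) × 9715 = -3454 cm⁻¹.
OSPE = -11658 − (-3454) = -8204 cm⁻¹.

-8204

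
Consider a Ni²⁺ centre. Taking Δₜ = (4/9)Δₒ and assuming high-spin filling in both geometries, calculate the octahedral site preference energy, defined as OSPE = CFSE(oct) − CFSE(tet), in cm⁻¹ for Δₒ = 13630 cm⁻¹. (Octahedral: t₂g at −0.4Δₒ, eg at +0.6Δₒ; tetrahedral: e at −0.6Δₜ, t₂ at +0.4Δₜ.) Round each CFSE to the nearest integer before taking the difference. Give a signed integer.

Group 10 minus oxidation state +2 gives a d⁸ configuration for Ni²⁺.
Octahedral (high-spin): t₂g⁶ eg², CFSE = 6(−0.4) + 2(+0.6) = -1.2Δₒ = -1.2 × 13630 = -16356 cm⁻¹.
In a tetrahedral site the filling is e⁴ t₂⁴: CFSE(tet) = -0.8Δₜ = -0.8 × (4/9)(13630) = -4846 cm⁻¹.
OSPE = -16356 − (-4846) = -11510 cm⁻¹.

-11510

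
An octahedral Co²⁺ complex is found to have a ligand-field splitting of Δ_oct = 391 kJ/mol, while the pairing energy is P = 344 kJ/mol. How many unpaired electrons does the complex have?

Group 9 minus oxidation state +2 gives a d⁷ configuration for Co²⁺.
Since Δ_oct = 391 kJ/mol > P = 344 kJ/mol, the complex adopts the low-spin configuration.
Configuration: t₂g⁶ eg¹.
Unpaired electrons: 1.

1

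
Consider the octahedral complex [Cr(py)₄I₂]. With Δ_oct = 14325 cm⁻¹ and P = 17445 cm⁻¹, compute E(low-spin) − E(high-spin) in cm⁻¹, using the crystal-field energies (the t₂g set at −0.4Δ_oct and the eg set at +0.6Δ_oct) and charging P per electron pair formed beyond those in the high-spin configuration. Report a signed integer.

3120

Ligand charges: 4×(+0) from py and 2×(-1) from I⁻ sum to -2; with overall charge +0, Cr is +2.
Cr²⁺: group 6, so d-count = 6 − 2 = 4.
High-spin d⁴ fills as t₂g³ eg¹ with CFSE 3(−0.4) + 1(+0.6) = -0.6Δ_oct = -8595 cm⁻¹.
Low-spin: t₂g⁴ eg⁰, orbital CFSE = -1.6Δ_oct = -22920 cm⁻¹; plus 1 excess pair × P = +17445 cm⁻¹; total -5475 cm⁻¹.
E(LS) − E(HS) = -5475 − (-8595) = 3120 cm⁻¹.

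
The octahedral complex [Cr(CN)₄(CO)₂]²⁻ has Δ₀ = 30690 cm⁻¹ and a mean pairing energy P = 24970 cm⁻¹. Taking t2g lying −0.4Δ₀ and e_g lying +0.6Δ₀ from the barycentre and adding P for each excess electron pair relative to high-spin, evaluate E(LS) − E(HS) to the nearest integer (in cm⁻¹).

Ligand charges: 4×(-1) from CN⁻ and 2×(+0) from CO sum to -4; with overall charge -2, Cr is +2.
Cr²⁺: group 6, so d-count = 6 − 2 = 4.
In the high-spin limit (t2g^3 e_g^1) the orbital term is -0.6Δ₀ = -18414 cm⁻¹, with no excess pairing.
Low-spin: t2g^4 e_g^0, orbital CFSE = -1.6Δ₀ = -49104 cm⁻¹; plus 1 excess pair × P = +24970 cm⁻¹; total -24134 cm⁻¹.
E(LS) − E(HS) = -24134 − (-18414) = -5720 cm⁻¹.

-5720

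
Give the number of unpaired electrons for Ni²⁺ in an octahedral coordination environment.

2

Ni²⁺: group 10, so d-count = 10 − 2 = 8.
Configuration: t2g^6 e_g^2, giving 2 unpaired electrons.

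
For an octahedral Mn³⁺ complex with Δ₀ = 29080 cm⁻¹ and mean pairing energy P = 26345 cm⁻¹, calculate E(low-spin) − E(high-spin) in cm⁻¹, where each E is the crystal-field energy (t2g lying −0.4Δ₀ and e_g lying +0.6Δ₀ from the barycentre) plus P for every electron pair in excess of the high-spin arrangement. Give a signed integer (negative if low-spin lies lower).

Group 7 minus oxidation state +3 gives a d⁴ configuration for Mn³⁺.
High-spin: t2g^3 e_g^1, CFSE = -0.6Δ₀ = -17448 cm⁻¹.
For low-spin the configuration is t2g^4 e_g^0: orbital energy -1.6 × 29080 = -46528 cm⁻¹, and 1 additional pair relative to high-spin adds 26345 cm⁻¹, giving -20183 cm⁻¹.
E(LS) − E(HS) = -20183 − (-17448) = -2735 cm⁻¹.

-2735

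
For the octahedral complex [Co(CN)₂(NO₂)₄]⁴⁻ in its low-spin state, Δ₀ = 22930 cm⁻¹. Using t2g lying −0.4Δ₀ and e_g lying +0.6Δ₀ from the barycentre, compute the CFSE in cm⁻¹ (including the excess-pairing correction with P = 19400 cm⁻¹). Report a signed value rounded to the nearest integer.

Ligand charges: 2×(-1) from CN⁻ and 4×(-1) from NO₂⁻ sum to -6; with overall charge -4, Co is +2.
Co is in group 9, so Co²⁺ is d⁷ (9 − 2 = 7).
Configuration: t2g^6 e_g^1.
CFSE(orbital) = 6×(-0.4Δ₀) + 1×(0.6Δ₀) = -1.8Δ₀; with Δ₀ = 22930 cm⁻¹ that is -41274 cm⁻¹.
Relative to high-spin t2g^5 e_g^2 (2 paired), the low-spin configuration has 1 additional pair, contributing +1 × 19400 = +19400 cm⁻¹.
Overall CFSE = -41274 + 19400 = -21874 cm⁻¹.

-21874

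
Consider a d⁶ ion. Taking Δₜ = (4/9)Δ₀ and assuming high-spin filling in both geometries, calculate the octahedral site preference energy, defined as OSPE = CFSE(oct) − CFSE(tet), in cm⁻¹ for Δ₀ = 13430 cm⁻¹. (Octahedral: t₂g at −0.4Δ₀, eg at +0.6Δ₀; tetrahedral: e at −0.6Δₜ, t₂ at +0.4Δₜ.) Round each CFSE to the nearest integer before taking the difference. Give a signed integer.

Octahedral high-spin t2g^4 e_g^2: CFSE = -0.4 × 13430 = -5372 cm⁻¹.
Tetrahedral: e^3 t2^3, CFSE = 3(−0.6) + 3(+0.4) = -0.6Δₜ = -0.6 × (4/9) × 13430 = -3581 cm⁻¹.
OSPE = -5372 − (-3581) = -1791 cm⁻¹.

-1791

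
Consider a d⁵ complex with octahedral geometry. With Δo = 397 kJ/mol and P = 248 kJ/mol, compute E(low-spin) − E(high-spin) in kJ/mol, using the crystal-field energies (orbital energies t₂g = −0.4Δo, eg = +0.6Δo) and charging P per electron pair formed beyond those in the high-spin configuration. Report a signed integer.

High-spin d⁵ fills as t₂g³ eg² with CFSE 3(−0.4) + 2(+0.6) = 0.0Δo = 0 kJ/mol.
Low-spin: t₂g⁵ eg⁰, orbital CFSE = -2.0Δo = -794 kJ/mol; plus 2 excess pairs × P = +496 kJ/mol; total -298 kJ/mol.
Thus E(LS) − E(HS) = -298 kJ/mol.

-298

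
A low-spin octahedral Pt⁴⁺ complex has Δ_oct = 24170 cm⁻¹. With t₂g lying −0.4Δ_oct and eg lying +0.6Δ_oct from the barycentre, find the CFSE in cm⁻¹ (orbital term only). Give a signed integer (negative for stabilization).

-58008

Pt sits in group 10; removing 4 electrons leaves Pt⁴⁺ with 10 − 4 = 6 d electrons.
Configuration: t₂g⁶ eg⁰.
Orbital CFSE = 6(-0.4) + 0(0.6) = -2.4Δ_oct = -2.4 × 24170 = -58008 cm⁻¹.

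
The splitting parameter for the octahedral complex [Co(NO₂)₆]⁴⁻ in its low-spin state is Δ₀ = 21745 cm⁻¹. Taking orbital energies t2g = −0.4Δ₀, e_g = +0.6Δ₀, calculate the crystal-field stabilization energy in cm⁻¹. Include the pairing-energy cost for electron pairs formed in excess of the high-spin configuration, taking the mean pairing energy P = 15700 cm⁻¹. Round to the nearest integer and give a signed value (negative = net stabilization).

-23441

Each NO₂⁻ contributes -1; 6 × (-1) = -6. With overall charge -4, Co is in the +2 oxidation state.
Co is in group 9, so Co²⁺ is d⁷ (9 − 2 = 7).
Configuration: t2g^6 e_g^1.
The orbital stabilization is -1.8Δ₀ = -1.8 × 21745 = -39141 cm⁻¹.
High-spin d⁷ would be t2g^5 e_g^2 with 2 pairs; low-spin has 3, so 1 excess pair costs +1P = +15700 cm⁻¹.
Combining: -39141 + 15700 = -23441 cm⁻¹.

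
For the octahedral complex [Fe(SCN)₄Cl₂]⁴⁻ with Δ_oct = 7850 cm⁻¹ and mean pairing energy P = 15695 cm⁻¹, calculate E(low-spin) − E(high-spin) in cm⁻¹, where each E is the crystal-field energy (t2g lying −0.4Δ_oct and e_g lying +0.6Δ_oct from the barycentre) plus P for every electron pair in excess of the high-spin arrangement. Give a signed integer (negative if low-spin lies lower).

Ligand charges: 4×(-1) from SCN⁻ and 2×(-1) from Cl⁻ sum to -6; with overall charge -4, Fe is +2.
Fe²⁺: group 8, so d-count = 8 − 2 = 6.
High-spin: t2g^4 e_g^2, CFSE = -0.4Δ_oct = -3140 cm⁻¹.
Low-spin t2g^6 e_g^0 gives -2.4Δ_oct = -18840 cm⁻¹, but forming 2 extra pairs costs 2P = 31390 cm⁻¹, so E(LS) = -18840 + 31390 = 12550 cm⁻¹.
The difference is 12550 − (-3140) = 15690 cm⁻¹, so high-spin lies lower.

15690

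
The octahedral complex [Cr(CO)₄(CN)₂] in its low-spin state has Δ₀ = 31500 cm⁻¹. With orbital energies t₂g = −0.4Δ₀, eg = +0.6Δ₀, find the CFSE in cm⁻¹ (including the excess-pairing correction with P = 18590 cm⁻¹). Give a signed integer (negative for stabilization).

-31810

Ligand charges: 4×(+0) from CO and 2×(-1) from CN⁻ sum to -2; with overall charge +0, Cr is +2.
Cr is in group 6, so Cr²⁺ is d⁴ (6 − 2 = 4).
Configuration: t₂g⁴ eg⁰.
The orbital stabilization is -1.6Δ₀ = -1.6 × 31500 = -50400 cm⁻¹.
High-spin d⁴ would be t₂g³ eg¹ with 0 pairs; low-spin has 1, so 1 excess pair costs +1P = +18590 cm⁻¹.
Net CFSE = -50400 + 18590 = -31810 cm⁻¹.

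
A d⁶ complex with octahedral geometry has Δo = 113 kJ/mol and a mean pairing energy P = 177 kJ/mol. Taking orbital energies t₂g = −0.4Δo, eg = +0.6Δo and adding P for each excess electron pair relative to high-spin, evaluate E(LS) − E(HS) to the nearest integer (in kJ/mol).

High-spin d⁶ fills as t₂g⁴ eg² with CFSE 4(−0.4) + 2(+0.6) = -0.4Δo = -45 kJ/mol.
Low-spin t₂g⁶ eg⁰ gives -2.4Δo = -271 kJ/mol, but forming 2 extra pairs costs 2P = 354 kJ/mol, so E(LS) = -271 + 354 = 83 kJ/mol.
The difference is 83 − (-45) = 128 kJ/mol, so high-spin lies lower.

128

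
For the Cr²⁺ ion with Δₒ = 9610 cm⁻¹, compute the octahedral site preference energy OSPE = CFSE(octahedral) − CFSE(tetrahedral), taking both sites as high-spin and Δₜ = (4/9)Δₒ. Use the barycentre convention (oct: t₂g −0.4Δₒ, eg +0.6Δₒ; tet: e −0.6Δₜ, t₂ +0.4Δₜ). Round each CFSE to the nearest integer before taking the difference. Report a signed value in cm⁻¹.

Group 6 minus oxidation state +2 gives a d⁴ configuration for Cr²⁺.
In an octahedral site d⁴ (HS) is t₂g³ eg¹, giving CFSE(oct) = -0.6Δₒ = -5766 cm⁻¹.
Tetrahedral e² t₂² gives -0.4Δₜ = -0.4 × (4/9) × 9610 = -1708 cm⁻¹.
OSPE = CFSE(oct) − CFSE(tet) = -5766 − (-1708) = -4058 cm⁻¹.

-4058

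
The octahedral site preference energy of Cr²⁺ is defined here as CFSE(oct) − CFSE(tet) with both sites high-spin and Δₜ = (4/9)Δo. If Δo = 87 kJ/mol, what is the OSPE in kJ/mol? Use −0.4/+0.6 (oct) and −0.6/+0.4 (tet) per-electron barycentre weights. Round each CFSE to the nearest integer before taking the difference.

Cr is in group 6, so Cr²⁺ is d⁴ (6 − 2 = 4).
Octahedral high-spin t2g^3 e_g^1: CFSE = -0.6 × 87 = -52 kJ/mol.
Tetrahedral e^2 t2^2 gives -0.4Δₜ = -0.4 × (4/9) × 87 = -15 kJ/mol.
OSPE = -52 − (-15) = -37 kJ/mol.

-37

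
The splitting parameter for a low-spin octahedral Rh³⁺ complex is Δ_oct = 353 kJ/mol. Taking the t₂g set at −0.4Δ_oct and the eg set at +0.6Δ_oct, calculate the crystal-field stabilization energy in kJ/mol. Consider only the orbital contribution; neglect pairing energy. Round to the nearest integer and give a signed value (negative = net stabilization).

-847

Rh³⁺: group 9, so d-count = 9 − 3 = 6.
Electron filling gives t₂g⁶ eg⁰.
The orbital stabilization is -2.4Δ_oct = -2.4 × 353 = -847 kJ/mol.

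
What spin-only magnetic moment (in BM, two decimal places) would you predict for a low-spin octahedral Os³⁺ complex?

1.73 BM

Group 8 minus oxidation state +3 gives a d⁵ configuration for Os³⁺.
Configuration: t₂g⁵ eg⁰ → 1 unpaired electron.
μ(spin-only) = √[1(1+2)] = √3 ≈ 1.73 BM.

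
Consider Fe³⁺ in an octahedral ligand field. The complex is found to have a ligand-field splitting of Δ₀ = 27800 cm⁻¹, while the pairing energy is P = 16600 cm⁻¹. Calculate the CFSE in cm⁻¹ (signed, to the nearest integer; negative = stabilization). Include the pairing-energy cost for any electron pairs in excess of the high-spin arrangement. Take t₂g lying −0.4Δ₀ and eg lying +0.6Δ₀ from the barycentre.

Fe³⁺: group 8, so d-count = 8 − 3 = 5.
Since Δ₀ = 27800 cm⁻¹ > P = 16600 cm⁻¹, the complex adopts the low-spin configuration.
That gives t₂g⁵ eg⁰.
Orbital CFSE = -2.0Δ₀ = -2.0 × 27800 = -55600 cm⁻¹.
Excess pairs vs high-spin: 2 − 0 = 2; pairing cost = +33200 cm⁻¹.
Net CFSE = -55600 + 33200 = -22400 cm⁻¹.

-22400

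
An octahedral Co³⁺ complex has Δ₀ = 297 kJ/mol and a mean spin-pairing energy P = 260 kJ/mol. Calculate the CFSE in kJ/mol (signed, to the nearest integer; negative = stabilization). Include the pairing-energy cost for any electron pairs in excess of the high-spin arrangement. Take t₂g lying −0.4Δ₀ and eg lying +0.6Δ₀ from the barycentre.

Co is in group 9, so Co³⁺ is d⁶ (9 − 3 = 6).
Here Δ₀ > P (297 > 260), so the low-spin state is favoured.
That gives t₂g⁶ eg⁰.
Orbital CFSE = -2.4Δ₀ = -2.4 × 297 = -713 kJ/mol.
Excess pairs vs high-spin: 3 − 1 = 2; pairing cost = +520 kJ/mol.
Net CFSE = -713 + 520 = -193 kJ/mol.

-193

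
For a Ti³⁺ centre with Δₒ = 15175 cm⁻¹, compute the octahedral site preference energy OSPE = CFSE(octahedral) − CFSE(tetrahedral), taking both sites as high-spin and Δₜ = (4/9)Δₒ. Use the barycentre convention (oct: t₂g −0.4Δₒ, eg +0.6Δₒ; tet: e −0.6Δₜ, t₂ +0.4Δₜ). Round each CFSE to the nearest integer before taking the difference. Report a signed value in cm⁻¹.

-2023

Ti is in group 4, so Ti³⁺ is d¹ (4 − 3 = 1).
Octahedral (high-spin): t2g^1 e_g^0, CFSE = 1(−0.4) + 0(+0.6) = -0.4Δₒ = -0.4 × 15175 = -6070 cm⁻¹.
In a tetrahedral site the filling is e^1 t2^0: CFSE(tet) = -0.6Δₜ = -0.6 × (4/9)(15175) = -4047 cm⁻¹.
OSPE = CFSE(oct) − CFSE(tet) = -6070 − (-4047) = -2023 cm⁻¹.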